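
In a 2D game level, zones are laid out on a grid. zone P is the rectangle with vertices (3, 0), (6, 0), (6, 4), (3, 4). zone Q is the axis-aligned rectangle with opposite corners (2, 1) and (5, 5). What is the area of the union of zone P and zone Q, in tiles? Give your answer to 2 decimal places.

By inclusion–exclusion:
Individual areas: |zone P| = 12, |zone Q| = 12.
|zone P∩zone Q|: x∈[3,5], y∈[1,4] → 2·3 = 6.
|zone P ∪ zone Q| = 24 − 6 = 18.00.

18.00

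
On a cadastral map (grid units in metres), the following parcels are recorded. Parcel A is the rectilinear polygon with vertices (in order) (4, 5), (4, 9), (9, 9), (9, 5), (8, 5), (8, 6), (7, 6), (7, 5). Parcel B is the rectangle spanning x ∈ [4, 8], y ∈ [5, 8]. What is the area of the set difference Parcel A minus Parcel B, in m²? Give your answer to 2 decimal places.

8.00

|Parcel A| = 19, |Parcel A∩Parcel B| = 11.
|Parcel A ∖ Parcel B| = |Parcel A| − |Parcel A∩Parcel B| = 19 − 11 = 8.00.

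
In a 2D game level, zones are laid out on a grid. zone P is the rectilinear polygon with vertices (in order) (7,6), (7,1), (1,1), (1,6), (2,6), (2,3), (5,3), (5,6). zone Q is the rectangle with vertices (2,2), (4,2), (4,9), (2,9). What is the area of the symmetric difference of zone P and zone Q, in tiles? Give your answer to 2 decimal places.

31.00

|zone P| = 21, |zone Q| = 14, |zone P∩zone Q| = 2.
|zone P △ zone Q| = |zone P| + |zone Q| − 2·|zone P∩zone Q| = 21 + 14 − 4 = 31.00.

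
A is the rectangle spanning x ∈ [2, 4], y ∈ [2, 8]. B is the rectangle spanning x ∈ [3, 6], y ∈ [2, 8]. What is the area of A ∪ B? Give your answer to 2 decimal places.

24.00

By inclusion–exclusion:
Individual areas: |A| = 12, |B| = 18.
|A∩B|: x∈[3,4], y∈[2,8] → 1·6 = 6.
|A ∪ B| = 30 − 6 = 24.00.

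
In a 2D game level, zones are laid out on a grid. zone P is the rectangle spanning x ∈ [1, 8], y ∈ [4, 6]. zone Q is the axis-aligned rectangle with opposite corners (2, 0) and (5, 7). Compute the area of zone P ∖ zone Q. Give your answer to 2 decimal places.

8.00

|zone P∩zone Q|: x∈[2,5], y∈[4,6] → 3·2 = 6.
|zone P| = 14.
|zone P ∖ zone Q| = |zone P| − |zone P∩zone Q| = 14 − 6 = 8.00.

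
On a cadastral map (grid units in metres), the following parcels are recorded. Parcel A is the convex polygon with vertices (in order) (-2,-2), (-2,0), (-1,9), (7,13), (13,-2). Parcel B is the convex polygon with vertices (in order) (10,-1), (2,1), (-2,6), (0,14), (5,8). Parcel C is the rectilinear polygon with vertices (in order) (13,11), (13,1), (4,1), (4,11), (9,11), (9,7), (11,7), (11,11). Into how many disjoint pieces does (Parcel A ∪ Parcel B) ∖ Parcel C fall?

2

(Parcel A ∪ Parcel B) ∖ Parcel C splits into 2 disjoint pieces (area 107.9498, area 0.2).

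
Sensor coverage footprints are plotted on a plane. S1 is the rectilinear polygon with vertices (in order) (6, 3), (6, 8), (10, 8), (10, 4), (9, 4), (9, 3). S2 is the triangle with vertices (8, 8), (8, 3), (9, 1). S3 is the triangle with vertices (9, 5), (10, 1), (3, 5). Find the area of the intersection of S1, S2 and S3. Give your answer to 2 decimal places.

1.14

The intersection is the polygon with vertices (8,5), (8.429,5), (8.714,3), (8,3).
By the shoelace formula its area is 1.14.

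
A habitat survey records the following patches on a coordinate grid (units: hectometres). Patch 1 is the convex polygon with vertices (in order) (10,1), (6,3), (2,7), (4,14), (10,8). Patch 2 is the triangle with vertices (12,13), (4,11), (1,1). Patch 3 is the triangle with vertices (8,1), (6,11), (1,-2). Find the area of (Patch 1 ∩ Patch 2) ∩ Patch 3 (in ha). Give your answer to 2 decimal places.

The region (Patch 1 ∩ Patch 2) ∩ Patch 3 is the polygon with vertices (4.348,4.652), (3.778,5.222), (6,11), (6.746,7.269).
By the shoelace formula its area is 7.73.

7.73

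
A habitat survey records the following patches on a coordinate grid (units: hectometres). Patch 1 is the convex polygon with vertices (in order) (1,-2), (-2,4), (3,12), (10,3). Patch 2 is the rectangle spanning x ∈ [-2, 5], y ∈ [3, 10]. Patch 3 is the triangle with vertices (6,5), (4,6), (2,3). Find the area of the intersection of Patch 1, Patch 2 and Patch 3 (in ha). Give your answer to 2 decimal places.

The intersection is the polygon with vertices (5,4.5), (2,3), (4,6), (5,5.5).
By the shoelace formula its area is 3.50.

3.50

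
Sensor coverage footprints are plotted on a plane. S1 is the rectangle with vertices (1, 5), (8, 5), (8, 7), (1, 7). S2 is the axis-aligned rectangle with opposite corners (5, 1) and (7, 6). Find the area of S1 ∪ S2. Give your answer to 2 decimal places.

22.00

By inclusion–exclusion:
Individual areas: |S1| = 14, |S2| = 10.
|S1∩S2|: x∈[5,7], y∈[5,6] → 2·1 = 2.
|S1 ∪ S2| = 24 − 2 = 22.00.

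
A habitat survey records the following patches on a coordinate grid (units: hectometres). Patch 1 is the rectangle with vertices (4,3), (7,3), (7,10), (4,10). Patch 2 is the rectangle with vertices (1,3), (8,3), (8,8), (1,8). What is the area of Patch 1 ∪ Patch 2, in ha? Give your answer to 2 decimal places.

41.00

By inclusion–exclusion:
Individual areas: |Patch 1| = 21, |Patch 2| = 35.
|Patch 1∩Patch 2|: x∈[4,7], y∈[3,8] → 3·5 = 15.
|Patch 1 ∪ Patch 2| = 56 − 15 = 41.00.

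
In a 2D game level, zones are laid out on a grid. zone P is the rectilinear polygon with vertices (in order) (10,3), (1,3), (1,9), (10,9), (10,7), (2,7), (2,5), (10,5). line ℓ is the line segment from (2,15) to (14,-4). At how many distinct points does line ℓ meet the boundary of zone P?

The segment meets the boundary at (9.579,3), (8.316,5), (7.053,7), (5.789,9).

4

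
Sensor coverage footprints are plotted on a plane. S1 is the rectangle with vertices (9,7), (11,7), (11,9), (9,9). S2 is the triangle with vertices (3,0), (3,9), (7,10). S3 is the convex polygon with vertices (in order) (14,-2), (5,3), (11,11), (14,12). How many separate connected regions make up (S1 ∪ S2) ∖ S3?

2

(S1 ∪ S2) ∖ S3 splits into 2 disjoint pieces (area 0.1667, area 18).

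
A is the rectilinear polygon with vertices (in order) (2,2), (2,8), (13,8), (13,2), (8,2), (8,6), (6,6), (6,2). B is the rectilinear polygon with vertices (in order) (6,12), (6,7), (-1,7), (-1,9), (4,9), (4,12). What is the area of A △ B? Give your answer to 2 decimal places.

|A| = 58, |B| = 20, |A∩B| = 4.
|A △ B| = |A| + |B| − 2·|A∩B| = 58 + 20 − 8 = 70.00.

70.00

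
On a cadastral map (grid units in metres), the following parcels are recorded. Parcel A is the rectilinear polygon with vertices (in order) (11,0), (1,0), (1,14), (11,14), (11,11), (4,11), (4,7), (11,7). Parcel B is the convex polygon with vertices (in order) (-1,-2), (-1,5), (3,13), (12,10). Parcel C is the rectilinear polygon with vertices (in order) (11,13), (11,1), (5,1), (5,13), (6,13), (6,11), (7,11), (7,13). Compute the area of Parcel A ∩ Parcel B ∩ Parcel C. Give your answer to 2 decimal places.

8.32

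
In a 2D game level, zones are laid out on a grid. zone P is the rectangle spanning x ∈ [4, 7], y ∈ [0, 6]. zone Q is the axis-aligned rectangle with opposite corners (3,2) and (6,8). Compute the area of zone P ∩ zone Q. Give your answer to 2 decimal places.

8.00

|zone P∩zone Q|: x∈[4,6], y∈[2,6] → 2·4 = 8.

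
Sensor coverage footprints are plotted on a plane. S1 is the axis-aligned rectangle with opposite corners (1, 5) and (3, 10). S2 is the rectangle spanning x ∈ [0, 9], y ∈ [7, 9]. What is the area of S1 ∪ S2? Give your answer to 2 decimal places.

By inclusion–exclusion:
Individual areas: |S1| = 10, |S2| = 18.
|S1∩S2|: x∈[1,3], y∈[7,9] → 2·2 = 4.
|S1 ∪ S2| = 28 − 4 = 24.00.

24.00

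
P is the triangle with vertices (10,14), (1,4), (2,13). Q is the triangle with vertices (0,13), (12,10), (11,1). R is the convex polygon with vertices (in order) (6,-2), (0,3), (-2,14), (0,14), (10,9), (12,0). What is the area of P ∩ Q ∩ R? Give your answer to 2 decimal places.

The intersection is the polygon with vertices (1.784,11.054), (1.946,12.514), (4,12), (6.897,10.552), (4.592,7.991).
By the shoelace formula its area is 11.64.

11.64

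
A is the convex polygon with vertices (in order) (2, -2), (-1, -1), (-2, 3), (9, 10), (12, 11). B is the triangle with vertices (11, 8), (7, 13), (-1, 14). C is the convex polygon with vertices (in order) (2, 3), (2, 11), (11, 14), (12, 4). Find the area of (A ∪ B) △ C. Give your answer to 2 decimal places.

|A ∪ B| = 77.8751.
|(A ∪ B) ∩ C| = 38.8962.
|(A ∪ B) △ C| = 77.8751 + 86.5 − 77.7925 = 86.58.

86.58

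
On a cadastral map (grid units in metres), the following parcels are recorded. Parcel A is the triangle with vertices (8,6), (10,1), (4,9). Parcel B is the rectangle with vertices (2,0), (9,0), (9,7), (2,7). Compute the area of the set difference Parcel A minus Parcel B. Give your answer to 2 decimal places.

|Parcel A| = 7, |Parcel A∩Parcel B| = 5.25.
|Parcel A ∖ Parcel B| = |Parcel A| − |Parcel A∩Parcel B| = 7 − 5.25 = 1.75.

1.75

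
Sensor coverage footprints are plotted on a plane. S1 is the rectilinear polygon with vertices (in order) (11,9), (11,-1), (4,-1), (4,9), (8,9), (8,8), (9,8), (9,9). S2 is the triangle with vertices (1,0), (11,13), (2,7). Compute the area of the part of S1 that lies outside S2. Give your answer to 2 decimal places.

59.33

|S1| = 69, |S1∩S2| = 9.6705.
|S1 ∖ S2| = |S1| − |S1∩S2| = 69 − 9.6705 = 59.33.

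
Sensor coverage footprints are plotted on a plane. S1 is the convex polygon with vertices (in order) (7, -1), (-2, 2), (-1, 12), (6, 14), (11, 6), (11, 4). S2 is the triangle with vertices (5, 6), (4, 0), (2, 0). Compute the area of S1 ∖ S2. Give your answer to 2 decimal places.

132.07

|S1| = 137.5, |S1∩S2| = 5.4286.
|S1 ∖ S2| = |S1| − |S1∩S2| = 137.5 − 5.4286 = 132.07.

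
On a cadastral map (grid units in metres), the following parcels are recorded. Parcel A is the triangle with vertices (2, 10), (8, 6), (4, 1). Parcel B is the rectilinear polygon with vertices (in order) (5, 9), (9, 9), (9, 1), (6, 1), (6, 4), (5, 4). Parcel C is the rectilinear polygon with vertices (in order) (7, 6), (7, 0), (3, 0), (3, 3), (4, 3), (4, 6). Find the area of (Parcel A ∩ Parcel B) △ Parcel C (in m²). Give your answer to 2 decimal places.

20.75

|Parcel A ∩ Parcel B| = 7.5.
|(Parcel A ∩ Parcel B) ∩ Parcel C| = 3.875.
|(Parcel A ∩ Parcel B) △ Parcel C| = 7.5 + 21 − 7.75 = 20.75.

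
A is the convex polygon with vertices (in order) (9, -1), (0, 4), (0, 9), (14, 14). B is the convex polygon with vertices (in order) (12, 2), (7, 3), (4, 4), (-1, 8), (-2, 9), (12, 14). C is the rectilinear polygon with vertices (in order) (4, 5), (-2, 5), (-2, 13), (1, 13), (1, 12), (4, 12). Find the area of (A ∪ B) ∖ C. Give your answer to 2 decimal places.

|A ∪ B| = 131.8107.
|(A ∪ B) ∩ C| = 24.3286.
|(A ∪ B) ∖ C| = 131.8107 − 24.3286 = 107.48.

107.48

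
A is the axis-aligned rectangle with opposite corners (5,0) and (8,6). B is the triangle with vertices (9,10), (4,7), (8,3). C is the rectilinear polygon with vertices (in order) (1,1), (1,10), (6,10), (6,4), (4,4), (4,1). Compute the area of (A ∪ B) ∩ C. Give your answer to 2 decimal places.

4.70

The region (A ∪ B) ∩ C is the polygon with vertices (5,6), (4,7), (6,8.2), (6,4), (5,4).
By the shoelace formula its area is 4.70.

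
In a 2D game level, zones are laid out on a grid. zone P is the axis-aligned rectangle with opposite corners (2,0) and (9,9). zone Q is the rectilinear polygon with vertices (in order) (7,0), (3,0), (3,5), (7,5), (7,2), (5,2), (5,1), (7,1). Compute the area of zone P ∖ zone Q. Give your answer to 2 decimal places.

|zone P| = 63, |zone P∩zone Q| = 18.
|zone P ∖ zone Q| = |zone P| − |zone P∩zone Q| = 63 − 18 = 45.00.

45.00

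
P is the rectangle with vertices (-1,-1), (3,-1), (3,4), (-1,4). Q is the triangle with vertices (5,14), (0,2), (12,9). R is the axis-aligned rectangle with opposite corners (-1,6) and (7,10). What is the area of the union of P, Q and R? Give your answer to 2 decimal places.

By inclusion–exclusion:
Individual areas: |P| = 20, |Q| = 54.5, |R| = 32.
|P∩Q| = 2.5417.
|P∩R| = 0 (no overlap).
|Q∩R| = 17.994.
|P∩Q∩R| = 0.
|P ∪ Q ∪ R| = 106.5 − 20.5357 + 0 = 85.96.

85.96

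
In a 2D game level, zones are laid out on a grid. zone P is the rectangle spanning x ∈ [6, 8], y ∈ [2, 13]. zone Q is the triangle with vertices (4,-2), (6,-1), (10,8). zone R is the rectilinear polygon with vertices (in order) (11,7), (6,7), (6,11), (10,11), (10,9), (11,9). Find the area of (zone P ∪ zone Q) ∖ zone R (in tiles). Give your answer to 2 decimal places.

19.29

|zone P ∪ zone Q| = 27.3667.
|(zone P ∪ zone Q) ∩ zone R| = 8.0778.
|(zone P ∪ zone Q) ∖ zone R| = 27.3667 − 8.0778 = 19.29.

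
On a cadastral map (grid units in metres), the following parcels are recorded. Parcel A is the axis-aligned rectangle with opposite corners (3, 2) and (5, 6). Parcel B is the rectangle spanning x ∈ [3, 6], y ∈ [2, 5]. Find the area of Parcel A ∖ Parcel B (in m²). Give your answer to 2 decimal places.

2.00

|Parcel A∩Parcel B|: x∈[3,5], y∈[2,5] → 2·3 = 6.
|Parcel A| = 8.
|Parcel A ∖ Parcel B| = |Parcel A| − |Parcel A∩Parcel B| = 8 − 6 = 2.00.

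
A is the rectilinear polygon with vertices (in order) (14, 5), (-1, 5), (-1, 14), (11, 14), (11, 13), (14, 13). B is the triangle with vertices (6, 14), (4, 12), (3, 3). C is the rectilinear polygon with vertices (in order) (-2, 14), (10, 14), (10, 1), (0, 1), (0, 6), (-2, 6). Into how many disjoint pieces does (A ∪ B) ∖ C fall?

2

(A ∪ B) ∖ C splits into 2 disjoint pieces (area 1, area 33).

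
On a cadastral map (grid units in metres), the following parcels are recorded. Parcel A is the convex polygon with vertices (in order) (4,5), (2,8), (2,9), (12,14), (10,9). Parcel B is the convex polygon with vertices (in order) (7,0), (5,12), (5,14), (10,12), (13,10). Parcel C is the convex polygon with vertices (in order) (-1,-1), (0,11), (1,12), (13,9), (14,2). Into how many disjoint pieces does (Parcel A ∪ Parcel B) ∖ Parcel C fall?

2

(Parcel A ∪ Parcel B) ∖ Parcel C splits into 2 disjoint pieces (area 20.7867, area 0.1518).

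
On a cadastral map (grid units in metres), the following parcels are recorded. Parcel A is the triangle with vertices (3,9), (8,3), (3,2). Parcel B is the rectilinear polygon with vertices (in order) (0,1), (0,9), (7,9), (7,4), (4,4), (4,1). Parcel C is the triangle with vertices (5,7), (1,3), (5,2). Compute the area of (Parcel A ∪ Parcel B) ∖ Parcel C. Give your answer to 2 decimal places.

42.38

|Parcel A ∪ Parcel B| = 52.2.
|(Parcel A ∪ Parcel B) ∩ Parcel C| = 9.8222.
|(Parcel A ∪ Parcel B) ∖ Parcel C| = 52.2 − 9.8222 = 42.38.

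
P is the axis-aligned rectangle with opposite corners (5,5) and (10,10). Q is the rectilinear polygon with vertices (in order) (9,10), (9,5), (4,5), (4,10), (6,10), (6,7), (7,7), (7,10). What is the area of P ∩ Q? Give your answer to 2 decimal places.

The intersection is the polygon with vertices (9,10), (9,5), (5,5), (5,10), (6,10), (6,7), (7,7), (7,10).
By the shoelace formula its area is 17.00.

17.00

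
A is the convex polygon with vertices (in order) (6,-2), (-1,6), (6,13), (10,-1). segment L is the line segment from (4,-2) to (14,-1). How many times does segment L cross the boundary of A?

The segment meets the boundary at (7.333,-1.667), (5.839,-1.816).

2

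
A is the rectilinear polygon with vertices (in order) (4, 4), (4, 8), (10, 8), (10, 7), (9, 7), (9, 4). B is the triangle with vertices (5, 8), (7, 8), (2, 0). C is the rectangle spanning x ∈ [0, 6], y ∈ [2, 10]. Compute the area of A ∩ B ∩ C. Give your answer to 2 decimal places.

4.87

The intersection is the polygon with vertices (5,8), (6,8), (6,6.4), (4.5,4), (4,4), (4,5.333).
By the shoelace formula its area is 4.87.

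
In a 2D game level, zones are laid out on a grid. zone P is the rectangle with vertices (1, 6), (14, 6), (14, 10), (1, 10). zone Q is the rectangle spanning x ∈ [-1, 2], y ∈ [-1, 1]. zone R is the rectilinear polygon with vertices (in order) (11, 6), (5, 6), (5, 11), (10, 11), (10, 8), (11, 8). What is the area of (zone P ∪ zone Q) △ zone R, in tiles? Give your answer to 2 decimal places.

|zone P ∪ zone Q| = 58.
|(zone P ∪ zone Q) ∩ zone R| = 22.
|(zone P ∪ zone Q) △ zone R| = 58 + 27 − 44 = 41.00.

41.00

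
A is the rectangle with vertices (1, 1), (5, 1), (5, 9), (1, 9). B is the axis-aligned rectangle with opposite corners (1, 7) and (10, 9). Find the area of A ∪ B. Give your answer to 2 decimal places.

By inclusion–exclusion:
Individual areas: |A| = 32, |B| = 18.
|A∩B|: x∈[1,5], y∈[7,9] → 4·2 = 8.
|A ∪ B| = 50 − 8 = 42.00.

42.00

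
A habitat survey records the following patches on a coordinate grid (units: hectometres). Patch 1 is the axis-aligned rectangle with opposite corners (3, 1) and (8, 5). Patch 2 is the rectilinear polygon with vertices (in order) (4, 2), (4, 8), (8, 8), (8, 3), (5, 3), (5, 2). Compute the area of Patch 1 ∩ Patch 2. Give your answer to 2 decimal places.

9.00

The intersection is the polygon with vertices (8,3), (5,3), (5,2), (4,2), (4,5), (8,5).
By the shoelace formula its area is 9.00.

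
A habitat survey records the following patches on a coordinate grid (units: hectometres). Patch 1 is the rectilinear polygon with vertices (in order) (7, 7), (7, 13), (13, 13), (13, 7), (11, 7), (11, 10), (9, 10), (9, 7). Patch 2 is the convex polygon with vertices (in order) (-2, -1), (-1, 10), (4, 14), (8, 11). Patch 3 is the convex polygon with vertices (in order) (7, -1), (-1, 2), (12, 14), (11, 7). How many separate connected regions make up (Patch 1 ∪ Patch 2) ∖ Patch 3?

2

(Patch 1 ∪ Patch 2) ∖ Patch 3 splits into 2 disjoint pieces (area 65.7837, area 9.4286).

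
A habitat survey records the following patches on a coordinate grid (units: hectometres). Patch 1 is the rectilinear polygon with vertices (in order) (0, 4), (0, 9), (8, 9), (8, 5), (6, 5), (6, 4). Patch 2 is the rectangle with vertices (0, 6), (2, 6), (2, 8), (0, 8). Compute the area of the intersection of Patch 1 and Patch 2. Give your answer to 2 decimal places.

4.00

The intersection is the polygon with vertices (0,8), (2,8), (2,6), (0,6).
By the shoelace formula its area is 4.00.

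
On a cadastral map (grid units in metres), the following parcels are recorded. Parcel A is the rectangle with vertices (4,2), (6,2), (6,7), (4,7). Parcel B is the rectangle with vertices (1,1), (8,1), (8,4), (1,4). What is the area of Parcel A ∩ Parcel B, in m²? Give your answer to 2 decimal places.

4.00

|Parcel A∩Parcel B|: x∈[4,6], y∈[2,4] → 2·2 = 4.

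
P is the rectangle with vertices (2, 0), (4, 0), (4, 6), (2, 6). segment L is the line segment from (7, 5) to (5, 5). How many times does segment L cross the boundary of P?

The segment lies entirely outside P and never meets its boundary.

0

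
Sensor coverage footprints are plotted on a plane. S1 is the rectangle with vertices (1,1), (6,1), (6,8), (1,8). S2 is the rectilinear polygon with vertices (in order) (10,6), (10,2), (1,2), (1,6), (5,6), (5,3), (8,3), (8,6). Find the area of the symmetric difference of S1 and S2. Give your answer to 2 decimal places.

28.00

|S1| = 35, |S2| = 27, |S1∩S2| = 17.
|S1 △ S2| = |S1| + |S2| − 2·|S1∩S2| = 35 + 27 − 34 = 28.00.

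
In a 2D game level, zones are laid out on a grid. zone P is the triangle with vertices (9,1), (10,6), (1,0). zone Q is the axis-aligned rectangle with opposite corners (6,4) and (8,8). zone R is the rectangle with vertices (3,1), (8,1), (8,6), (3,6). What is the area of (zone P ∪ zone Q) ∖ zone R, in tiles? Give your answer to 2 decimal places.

13.50

|zone P ∪ zone Q| = 27.1667.
|(zone P ∪ zone Q) ∩ zone R| = 13.6667.
|(zone P ∪ zone Q) ∖ zone R| = 27.1667 − 13.6667 = 13.50.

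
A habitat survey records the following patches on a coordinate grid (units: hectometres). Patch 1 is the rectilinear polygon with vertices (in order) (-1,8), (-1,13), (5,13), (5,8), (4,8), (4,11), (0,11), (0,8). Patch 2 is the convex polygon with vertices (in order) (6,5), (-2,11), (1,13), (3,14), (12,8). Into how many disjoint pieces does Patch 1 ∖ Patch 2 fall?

3

Patch 1 ∖ Patch 2 splits into 3 disjoint pieces (area 1.875, area 1.3333, area 0.0833).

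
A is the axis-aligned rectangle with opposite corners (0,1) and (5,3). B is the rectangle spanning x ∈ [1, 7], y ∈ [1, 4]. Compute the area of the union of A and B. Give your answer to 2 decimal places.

By inclusion–exclusion:
Individual areas: |A| = 10, |B| = 18.
|A∩B|: x∈[1,5], y∈[1,3] → 4·2 = 8.
|A ∪ B| = 28 − 8 = 20.00.

20.00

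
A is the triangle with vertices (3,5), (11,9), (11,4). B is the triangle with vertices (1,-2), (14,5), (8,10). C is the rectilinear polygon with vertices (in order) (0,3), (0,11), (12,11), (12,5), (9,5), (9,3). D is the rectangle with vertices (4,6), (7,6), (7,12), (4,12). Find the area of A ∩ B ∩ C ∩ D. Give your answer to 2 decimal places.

0.84

The intersection is the polygon with vertices (5.941,6.471), (7,7), (7,6), (5.667,6).
By the shoelace formula its area is 0.84.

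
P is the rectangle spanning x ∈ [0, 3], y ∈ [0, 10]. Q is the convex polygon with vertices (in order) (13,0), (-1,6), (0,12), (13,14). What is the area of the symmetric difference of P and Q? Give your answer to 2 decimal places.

|P| = 30, |Q| = 136, |P∩Q| = 15.2143.
|P △ Q| = |P| + |Q| − 2·|P∩Q| = 30 + 136 − 30.4286 = 135.57.

135.57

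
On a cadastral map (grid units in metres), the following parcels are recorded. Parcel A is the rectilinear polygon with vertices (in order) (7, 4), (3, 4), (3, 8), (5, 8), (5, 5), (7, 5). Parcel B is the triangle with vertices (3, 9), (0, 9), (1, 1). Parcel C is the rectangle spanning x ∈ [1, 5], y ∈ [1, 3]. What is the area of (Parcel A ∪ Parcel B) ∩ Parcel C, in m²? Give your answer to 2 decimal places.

The region (Parcel A ∪ Parcel B) ∩ Parcel C is the polygon with vertices (1,1), (1,3), (1.5,3).
By the shoelace formula its area is 0.50.

0.50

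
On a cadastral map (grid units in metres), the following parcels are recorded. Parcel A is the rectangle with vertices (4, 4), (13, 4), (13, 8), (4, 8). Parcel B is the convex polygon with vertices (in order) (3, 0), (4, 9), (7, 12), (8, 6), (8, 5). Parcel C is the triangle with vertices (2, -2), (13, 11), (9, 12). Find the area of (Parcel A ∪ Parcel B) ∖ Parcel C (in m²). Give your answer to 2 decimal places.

37.92

|Parcel A ∪ Parcel B| = 53.3333.
|(Parcel A ∪ Parcel B) ∩ Parcel C| = 15.4103.
|(Parcel A ∪ Parcel B) ∖ Parcel C| = 53.3333 − 15.4103 = 37.92.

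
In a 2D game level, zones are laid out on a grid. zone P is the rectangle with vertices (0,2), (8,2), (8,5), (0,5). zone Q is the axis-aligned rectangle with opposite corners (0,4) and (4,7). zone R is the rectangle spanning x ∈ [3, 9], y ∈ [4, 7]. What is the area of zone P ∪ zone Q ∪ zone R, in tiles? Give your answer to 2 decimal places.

43.00

By inclusion–exclusion:
Individual areas: |zone P| = 24, |zone Q| = 12, |zone R| = 18.
|zone P∩zone Q|: x∈[0,4], y∈[4,5] → 4·1 = 4.
|zone P∩zone R|: x∈[3,8], y∈[4,5] → 5·1 = 5.
|zone Q∩zone R|: x∈[3,4], y∈[4,7] → 1·3 = 3.
|zone P∩zone Q∩zone R| = 1.
|zone P ∪ zone Q ∪ zone R| = 54 − 12 + 1 = 43.00.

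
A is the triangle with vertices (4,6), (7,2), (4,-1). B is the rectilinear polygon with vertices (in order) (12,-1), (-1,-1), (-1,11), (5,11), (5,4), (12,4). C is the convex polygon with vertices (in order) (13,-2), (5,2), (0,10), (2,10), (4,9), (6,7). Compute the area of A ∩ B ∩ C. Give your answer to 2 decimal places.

5.70

The intersection is the polygon with vertices (5,4), (5.5,4), (7,2), (6.333,1.333), (5,2), (4,3.6), (4,6), (5,4.667).
By the shoelace formula its area is 5.70.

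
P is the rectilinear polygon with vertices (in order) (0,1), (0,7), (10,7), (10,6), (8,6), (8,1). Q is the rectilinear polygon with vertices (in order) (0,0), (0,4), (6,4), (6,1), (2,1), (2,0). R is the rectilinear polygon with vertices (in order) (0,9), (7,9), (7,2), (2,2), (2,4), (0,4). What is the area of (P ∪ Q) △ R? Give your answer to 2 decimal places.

35.00

|P ∪ Q| = 52.
|(P ∪ Q) ∩ R| = 31.
|(P ∪ Q) △ R| = 52 + 45 − 62 = 35.00.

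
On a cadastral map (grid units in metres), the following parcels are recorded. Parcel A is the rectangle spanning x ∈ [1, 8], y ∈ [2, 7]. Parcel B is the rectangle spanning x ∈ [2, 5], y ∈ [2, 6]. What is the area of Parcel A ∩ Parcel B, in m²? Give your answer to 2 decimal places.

|Parcel A∩Parcel B|: x∈[2,5], y∈[2,6] → 3·4 = 12.

12.00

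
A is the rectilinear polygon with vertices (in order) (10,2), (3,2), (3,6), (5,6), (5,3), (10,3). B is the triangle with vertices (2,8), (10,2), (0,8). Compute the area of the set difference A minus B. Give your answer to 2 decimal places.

12.04

|A| = 13, |A∩B| = 0.9583.
|A ∖ B| = |A| − |A∩B| = 13 − 0.9583 = 12.04.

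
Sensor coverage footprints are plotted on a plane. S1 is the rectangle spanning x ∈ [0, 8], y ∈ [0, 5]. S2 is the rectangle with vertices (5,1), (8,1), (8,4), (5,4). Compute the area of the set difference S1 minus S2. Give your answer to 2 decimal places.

|S1∩S2|: x∈[5,8], y∈[1,4] → 3·3 = 9.
|S1| = 40.
|S1 ∖ S2| = |S1| − |S1∩S2| = 40 − 9 = 31.00.

31.00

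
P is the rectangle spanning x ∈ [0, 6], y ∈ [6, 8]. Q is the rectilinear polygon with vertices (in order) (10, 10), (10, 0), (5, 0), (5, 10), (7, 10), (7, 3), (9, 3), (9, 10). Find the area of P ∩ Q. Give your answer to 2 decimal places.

2.00

The intersection is the polygon with vertices (6,8), (6,6), (5,6), (5,8).
By the shoelace formula its area is 2.00.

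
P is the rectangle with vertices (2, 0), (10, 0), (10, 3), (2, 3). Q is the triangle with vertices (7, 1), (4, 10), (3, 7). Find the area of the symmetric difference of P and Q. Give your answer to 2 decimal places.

|P| = 24, |Q| = 9, |P∩Q| = 0.6667.
|P △ Q| = |P| + |Q| − 2·|P∩Q| = 24 + 9 − 1.3333 = 31.67.

31.67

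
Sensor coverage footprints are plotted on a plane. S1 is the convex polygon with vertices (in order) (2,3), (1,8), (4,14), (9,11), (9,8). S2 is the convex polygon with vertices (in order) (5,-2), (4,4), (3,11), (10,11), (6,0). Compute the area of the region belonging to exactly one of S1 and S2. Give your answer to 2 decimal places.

|S1| = 51.5, |S2| = 47.5, |S1∩S2| = 27.4013.
|S1 △ S2| = |S1| + |S2| − 2·|S1∩S2| = 51.5 + 47.5 − 54.8026 = 44.20.

44.20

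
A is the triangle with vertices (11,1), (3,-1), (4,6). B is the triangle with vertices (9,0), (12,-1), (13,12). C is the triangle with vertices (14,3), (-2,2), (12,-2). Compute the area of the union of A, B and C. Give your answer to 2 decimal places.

61.35

By inclusion–exclusion:
Individual areas: |A| = 27, |B| = 20, |C| = 39.
|A∩B| = 1.1801.
|A∩C| = 15.4593.
|B∩C| = 9.1947.
|A∩B∩C| = 1.1801.
|A ∪ B ∪ C| = 86 − 25.834 + 1.1801 = 61.35.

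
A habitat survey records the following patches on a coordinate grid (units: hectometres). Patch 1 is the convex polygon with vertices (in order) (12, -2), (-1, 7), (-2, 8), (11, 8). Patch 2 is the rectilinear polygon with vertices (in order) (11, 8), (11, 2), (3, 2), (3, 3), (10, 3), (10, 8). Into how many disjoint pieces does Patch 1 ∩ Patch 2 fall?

Patch 1 ∩ Patch 2 is a single connected region.

1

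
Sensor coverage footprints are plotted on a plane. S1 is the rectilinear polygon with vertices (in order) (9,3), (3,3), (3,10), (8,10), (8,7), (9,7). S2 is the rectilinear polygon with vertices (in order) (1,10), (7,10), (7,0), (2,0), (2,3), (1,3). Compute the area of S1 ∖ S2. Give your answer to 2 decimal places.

11.00

|S1| = 39, |S1∩S2| = 28.
|S1 ∖ S2| = |S1| − |S1∩S2| = 39 − 28 = 11.00.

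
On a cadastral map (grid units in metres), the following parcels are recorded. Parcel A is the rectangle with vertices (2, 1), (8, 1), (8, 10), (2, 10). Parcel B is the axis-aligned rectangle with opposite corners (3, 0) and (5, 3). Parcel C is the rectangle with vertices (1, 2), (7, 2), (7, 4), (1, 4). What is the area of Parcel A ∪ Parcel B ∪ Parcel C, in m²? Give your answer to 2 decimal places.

58.00

By inclusion–exclusion:
Individual areas: |Parcel A| = 54, |Parcel B| = 6, |Parcel C| = 12.
|Parcel A∩Parcel B|: x∈[3,5], y∈[1,3] → 2·2 = 4.
|Parcel A∩Parcel C|: x∈[2,7], y∈[2,4] → 5·2 = 10.
|Parcel B∩Parcel C|: x∈[3,5], y∈[2,3] → 2·1 = 2.
|Parcel A∩Parcel B∩Parcel C| = 2.
|Parcel A ∪ Parcel B ∪ Parcel C| = 72 − 16 + 2 = 58.00.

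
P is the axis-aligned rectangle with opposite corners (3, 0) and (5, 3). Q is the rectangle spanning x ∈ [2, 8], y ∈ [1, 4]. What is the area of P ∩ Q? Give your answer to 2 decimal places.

|P∩Q|: x∈[3,5], y∈[1,3] → 2·2 = 4.

4.00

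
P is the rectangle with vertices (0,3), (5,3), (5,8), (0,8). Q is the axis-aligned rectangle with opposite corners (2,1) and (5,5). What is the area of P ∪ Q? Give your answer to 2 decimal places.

31.00

By inclusion–exclusion:
Individual areas: |P| = 25, |Q| = 12.
|P∩Q|: x∈[2,5], y∈[3,5] → 3·2 = 6.
|P ∪ Q| = 37 − 6 = 31.00.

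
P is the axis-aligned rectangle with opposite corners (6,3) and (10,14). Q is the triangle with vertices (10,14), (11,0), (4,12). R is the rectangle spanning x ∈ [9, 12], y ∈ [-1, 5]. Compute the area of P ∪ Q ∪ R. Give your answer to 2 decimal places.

66.99

By inclusion–exclusion:
Individual areas: |P| = 44, |Q| = 43, |R| = 18.
|P∩Q| = 32.2798.
|P∩R|: x∈[9,10], y∈[3,5] → 1·2 = 2.
|Q∩R| = 5.6786.
|P∩Q∩R| = 1.9464.
|P ∪ Q ∪ R| = 105 − 39.9583 + 1.9464 = 66.99.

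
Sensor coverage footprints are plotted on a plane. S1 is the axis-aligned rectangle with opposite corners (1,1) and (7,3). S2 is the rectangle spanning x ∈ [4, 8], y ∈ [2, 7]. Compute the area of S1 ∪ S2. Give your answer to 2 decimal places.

29.00

By inclusion–exclusion:
Individual areas: |S1| = 12, |S2| = 20.
|S1∩S2|: x∈[4,7], y∈[2,3] → 3·1 = 3.
|S1 ∪ S2| = 32 − 3 = 29.00.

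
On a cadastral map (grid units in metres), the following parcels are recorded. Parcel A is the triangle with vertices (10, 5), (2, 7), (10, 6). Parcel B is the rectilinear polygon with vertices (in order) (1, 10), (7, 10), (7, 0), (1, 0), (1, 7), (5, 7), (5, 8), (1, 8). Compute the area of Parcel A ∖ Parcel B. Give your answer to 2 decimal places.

|Parcel A| = 4, |Parcel A∩Parcel B| = 1.5625.
|Parcel A ∖ Parcel B| = |Parcel A| − |Parcel A∩Parcel B| = 4 − 1.5625 = 2.44.

2.44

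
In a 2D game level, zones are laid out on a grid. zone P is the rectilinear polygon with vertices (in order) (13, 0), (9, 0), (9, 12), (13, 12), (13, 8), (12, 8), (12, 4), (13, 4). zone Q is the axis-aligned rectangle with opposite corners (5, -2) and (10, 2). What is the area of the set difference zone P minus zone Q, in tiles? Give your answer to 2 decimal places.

42.00

|zone P| = 44, |zone P∩zone Q| = 2.
|zone P ∖ zone Q| = |zone P| − |zone P∩zone Q| = 44 − 2 = 42.00.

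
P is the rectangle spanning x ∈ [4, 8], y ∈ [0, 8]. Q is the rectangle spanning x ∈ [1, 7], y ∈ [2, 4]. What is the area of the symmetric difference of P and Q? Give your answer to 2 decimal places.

|P∩Q|: x∈[4,7], y∈[2,4] → 3·2 = 6.
|P △ Q| = |P| + |Q| − 2·|P∩Q| = 32 + 12 − 12 = 32.00.

32.00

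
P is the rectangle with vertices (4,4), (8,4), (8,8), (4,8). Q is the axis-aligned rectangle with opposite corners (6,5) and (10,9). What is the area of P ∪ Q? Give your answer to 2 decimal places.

26.00

By inclusion–exclusion:
Individual areas: |P| = 16, |Q| = 16.
|P∩Q|: x∈[6,8], y∈[5,8] → 2·3 = 6.
|P ∪ Q| = 32 − 6 = 26.00.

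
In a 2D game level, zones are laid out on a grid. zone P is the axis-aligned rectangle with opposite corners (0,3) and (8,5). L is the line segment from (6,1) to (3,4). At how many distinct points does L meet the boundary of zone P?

The segment meets the boundary at (4,3).

1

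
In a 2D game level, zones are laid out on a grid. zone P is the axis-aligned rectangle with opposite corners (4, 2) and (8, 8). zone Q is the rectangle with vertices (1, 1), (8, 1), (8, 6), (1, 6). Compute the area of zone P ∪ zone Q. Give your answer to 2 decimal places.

By inclusion–exclusion:
Individual areas: |zone P| = 24, |zone Q| = 35.
|zone P∩zone Q|: x∈[4,8], y∈[2,6] → 4·4 = 16.
|zone P ∪ zone Q| = 59 − 16 = 43.00.

43.00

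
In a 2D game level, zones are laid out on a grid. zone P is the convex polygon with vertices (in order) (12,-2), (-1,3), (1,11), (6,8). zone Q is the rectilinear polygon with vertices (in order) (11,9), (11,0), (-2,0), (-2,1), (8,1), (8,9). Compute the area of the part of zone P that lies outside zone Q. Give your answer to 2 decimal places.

63.97

|zone P| = 73, |zone P∩zone Q| = 9.0333.
|zone P ∖ zone Q| = |zone P| − |zone P∩zone Q| = 73 − 9.0333 = 63.97.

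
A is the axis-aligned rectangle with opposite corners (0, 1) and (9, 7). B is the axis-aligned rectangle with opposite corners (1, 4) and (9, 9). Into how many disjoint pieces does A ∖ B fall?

1

A ∖ B is a single connected region.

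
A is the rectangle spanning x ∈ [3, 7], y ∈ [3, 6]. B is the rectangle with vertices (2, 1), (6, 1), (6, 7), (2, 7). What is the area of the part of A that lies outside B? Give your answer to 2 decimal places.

3.00

|A∩B|: x∈[3,6], y∈[3,6] → 3·3 = 9.
|A| = 12.
|A ∖ B| = |A| − |A∩B| = 12 − 9 = 3.00.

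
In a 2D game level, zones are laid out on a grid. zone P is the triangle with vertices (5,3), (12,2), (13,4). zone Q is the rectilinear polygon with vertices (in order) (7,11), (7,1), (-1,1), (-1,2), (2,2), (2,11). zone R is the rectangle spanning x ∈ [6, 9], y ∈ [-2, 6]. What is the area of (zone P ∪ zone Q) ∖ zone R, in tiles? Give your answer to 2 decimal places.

53.36

|zone P ∪ zone Q| = 59.9643.
|(zone P ∪ zone Q) ∩ zone R| = 6.6071.
|(zone P ∪ zone Q) ∖ zone R| = 59.9643 − 6.6071 = 53.36.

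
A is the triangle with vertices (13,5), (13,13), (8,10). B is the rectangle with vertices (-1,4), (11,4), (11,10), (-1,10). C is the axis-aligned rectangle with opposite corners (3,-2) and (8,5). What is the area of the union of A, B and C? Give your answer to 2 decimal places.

117.50

By inclusion–exclusion:
Individual areas: |A| = 20, |B| = 72, |C| = 35.
|A∩B| = 4.5.
|A∩C| = 0.
|B∩C|: x∈[3,8], y∈[4,5] → 5·1 = 5.
|A∩B∩C| = 0.
|A ∪ B ∪ C| = 127 − 9.5 + 0 = 117.50.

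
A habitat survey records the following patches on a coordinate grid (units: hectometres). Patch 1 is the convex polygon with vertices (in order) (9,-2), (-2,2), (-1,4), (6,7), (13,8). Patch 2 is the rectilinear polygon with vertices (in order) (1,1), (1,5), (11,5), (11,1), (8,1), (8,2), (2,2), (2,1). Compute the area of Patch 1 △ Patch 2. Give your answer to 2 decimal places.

|Patch 1| = 82, |Patch 2| = 34, |Patch 1∩Patch 2| = 33.1762.
|Patch 1 △ Patch 2| = |Patch 1| + |Patch 2| − 2·|Patch 1∩Patch 2| = 82 + 34 − 66.3524 = 49.65.

49.65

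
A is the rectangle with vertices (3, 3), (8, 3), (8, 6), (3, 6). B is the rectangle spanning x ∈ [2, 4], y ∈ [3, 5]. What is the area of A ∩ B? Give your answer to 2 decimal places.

|A∩B|: x∈[3,4], y∈[3,5] → 1·2 = 2.

2.00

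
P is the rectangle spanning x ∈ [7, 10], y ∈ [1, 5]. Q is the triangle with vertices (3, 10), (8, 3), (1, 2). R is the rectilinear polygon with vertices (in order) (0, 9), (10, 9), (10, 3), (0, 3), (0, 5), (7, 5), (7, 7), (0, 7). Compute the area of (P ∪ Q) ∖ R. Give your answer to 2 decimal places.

|P ∪ Q| = 38.2286.
|(P ∪ Q) ∩ R| = 20.7286.
|(P ∪ Q) ∖ R| = 38.2286 − 20.7286 = 17.50.

17.50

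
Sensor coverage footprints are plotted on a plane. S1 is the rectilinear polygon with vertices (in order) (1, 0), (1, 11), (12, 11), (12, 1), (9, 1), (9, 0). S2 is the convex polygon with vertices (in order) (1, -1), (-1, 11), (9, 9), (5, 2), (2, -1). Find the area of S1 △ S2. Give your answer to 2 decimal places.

76.70

|S1| = 118, |S2| = 67.5, |S1∩S2| = 54.4.
|S1 △ S2| = |S1| + |S2| − 2·|S1∩S2| = 118 + 67.5 − 108.8 = 76.70.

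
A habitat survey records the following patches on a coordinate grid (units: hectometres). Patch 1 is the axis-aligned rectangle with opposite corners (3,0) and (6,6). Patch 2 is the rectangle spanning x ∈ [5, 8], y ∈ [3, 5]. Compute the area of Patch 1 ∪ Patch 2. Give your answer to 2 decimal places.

22.00

By inclusion–exclusion:
Individual areas: |Patch 1| = 18, |Patch 2| = 6.
|Patch 1∩Patch 2|: x∈[5,6], y∈[3,5] → 1·2 = 2.
|Patch 1 ∪ Patch 2| = 24 − 2 = 22.00.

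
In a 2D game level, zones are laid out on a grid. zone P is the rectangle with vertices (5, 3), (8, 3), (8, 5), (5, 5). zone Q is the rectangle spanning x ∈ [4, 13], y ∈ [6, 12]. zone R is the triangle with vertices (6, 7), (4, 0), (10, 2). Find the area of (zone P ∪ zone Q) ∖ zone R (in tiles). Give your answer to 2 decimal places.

|zone P ∪ zone Q| = 60.
|(zone P ∪ zone Q) ∩ zone R| = 6.1214.
|(zone P ∪ zone Q) ∖ zone R| = 60 − 6.1214 = 53.88.

53.88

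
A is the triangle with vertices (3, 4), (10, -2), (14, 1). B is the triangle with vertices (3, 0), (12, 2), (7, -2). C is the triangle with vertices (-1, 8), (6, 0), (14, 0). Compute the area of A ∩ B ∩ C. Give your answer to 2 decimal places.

4.33

The intersection is the polygon with vertices (10.765,1.726), (11.3,1.44), (9.5,0), (7.667,0), (6.706,0.824).
By the shoelace formula its area is 4.33.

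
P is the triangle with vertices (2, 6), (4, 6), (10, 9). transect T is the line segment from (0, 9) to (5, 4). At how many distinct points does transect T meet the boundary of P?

2

The segment meets the boundary at (3,6), (2.727,6.273).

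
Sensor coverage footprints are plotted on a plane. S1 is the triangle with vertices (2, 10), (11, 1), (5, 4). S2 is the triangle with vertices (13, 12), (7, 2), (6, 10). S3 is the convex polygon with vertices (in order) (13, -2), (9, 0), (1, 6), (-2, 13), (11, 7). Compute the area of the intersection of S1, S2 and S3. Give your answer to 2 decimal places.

2.03

The intersection is the polygon with vertices (7.462,2.769), (6.867,3.067), (6.571,5.429), (8.125,3.875).
By the shoelace formula its area is 2.03.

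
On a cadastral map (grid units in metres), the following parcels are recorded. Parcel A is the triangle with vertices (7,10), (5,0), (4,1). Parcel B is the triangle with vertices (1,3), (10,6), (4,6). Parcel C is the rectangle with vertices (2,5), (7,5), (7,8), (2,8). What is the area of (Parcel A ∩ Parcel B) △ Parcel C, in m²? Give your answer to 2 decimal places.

14.74

|Parcel A ∩ Parcel B| = 0.9423.
|(Parcel A ∩ Parcel B) ∩ Parcel C| = 0.6.
|(Parcel A ∩ Parcel B) △ Parcel C| = 0.9423 + 15 − 1.2 = 14.74.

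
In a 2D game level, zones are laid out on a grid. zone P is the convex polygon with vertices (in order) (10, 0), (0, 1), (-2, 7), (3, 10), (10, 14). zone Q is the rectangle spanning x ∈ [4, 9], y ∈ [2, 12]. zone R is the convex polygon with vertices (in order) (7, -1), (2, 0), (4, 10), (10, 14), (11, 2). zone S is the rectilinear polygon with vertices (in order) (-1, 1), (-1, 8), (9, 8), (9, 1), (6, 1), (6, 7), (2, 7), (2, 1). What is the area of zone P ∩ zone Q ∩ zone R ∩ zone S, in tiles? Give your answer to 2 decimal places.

20.00

The intersection is the polygon with vertices (9,2), (6,2), (6,7), (4,7), (4,8), (9,8).
By the shoelace formula its area is 20.00.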